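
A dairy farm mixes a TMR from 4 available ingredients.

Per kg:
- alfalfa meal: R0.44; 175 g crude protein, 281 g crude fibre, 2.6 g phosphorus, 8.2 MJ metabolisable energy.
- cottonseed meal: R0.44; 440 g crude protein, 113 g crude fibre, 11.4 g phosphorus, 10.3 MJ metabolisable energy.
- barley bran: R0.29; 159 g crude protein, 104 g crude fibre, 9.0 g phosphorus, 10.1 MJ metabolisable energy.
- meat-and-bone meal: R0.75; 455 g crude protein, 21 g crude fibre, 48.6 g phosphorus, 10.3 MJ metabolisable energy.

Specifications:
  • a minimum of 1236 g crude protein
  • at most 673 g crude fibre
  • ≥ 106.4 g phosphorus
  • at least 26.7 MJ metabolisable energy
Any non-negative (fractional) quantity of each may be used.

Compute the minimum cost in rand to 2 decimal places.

Let x1 = kg of alfalfa meal, x2 = kg of cottonseed meal, x3 = kg of barley bran, x4 = kg of meat-and-bone meal.
Minimise 0.44x1 + 0.44x2 + 0.29x3 + 0.75x4 with:
  175x1 + 440x2 + 159x3 + 455x4 ≥ 1236   (crude protein)
  281x1 + 113x2 + 104x3 + 21x4 ≤ 673   (crude fibre)
  2.6x1 + 11.4x2 + 9x3 + 48.6x4 ≥ 106.4   (phosphorus)
  8.2x1 + 10.3x2 + 10.1x3 + 10.3x4 ≥ 26.7   (metabolisable energy)
  x1, x2, x3, x4 ≥ 0.
The minimum-cost mix takes nothing from alfalfa meal, barley bran — only cottonseed meal, meat-and-bone meal. The crude protein and phosphorus requirements are met with equality.
That vertex is x2 = 0.7197, x4 = 2.02.
Cost = 0.44·0.7197 + 0.75·2.02 = 1.8317.

R1.83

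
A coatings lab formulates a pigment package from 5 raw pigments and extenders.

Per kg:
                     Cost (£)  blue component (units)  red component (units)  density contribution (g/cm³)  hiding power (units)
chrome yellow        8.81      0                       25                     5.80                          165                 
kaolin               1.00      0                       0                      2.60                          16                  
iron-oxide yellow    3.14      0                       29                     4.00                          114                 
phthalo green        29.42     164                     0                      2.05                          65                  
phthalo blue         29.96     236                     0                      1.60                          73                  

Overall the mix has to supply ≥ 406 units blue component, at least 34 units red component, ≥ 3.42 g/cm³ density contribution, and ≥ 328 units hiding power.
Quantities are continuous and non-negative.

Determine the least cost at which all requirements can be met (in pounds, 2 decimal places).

£57.12

Let x1 = kg of chrome yellow, x2 = kg of kaolin, x3 = kg of iron-oxide yellow, x4 = kg of phthalo green, x5 = kg of phthalo blue.
min 8.81x1 + 1x2 + 3.14x3 + 29.42x4 + 29.96x5 subject to:
  164x4 + 236x5 ≥ 406   (blue component)
  25x1 + 29x3 ≥ 34   (red component)
  5.8x1 + 2.6x2 + 4x3 + 2.05x4 + 1.6x5 ≥ 3.42   (density contribution)
  165x1 + 16x2 + 114x3 + 65x4 + 73x5 ≥ 328   (hiding power)
  x1, x2, x3, x4, x5 ≥ 0.
The cheapest feasible vertex uses only iron-oxide yellow, phthalo blue; chrome yellow, kaolin, phthalo green are not used. The blue component and hiding power requirements are met with equality.
Solving gives x3 = 1.7756, x5 = 1.7203.
Objective = 3.14·1.7756 + 29.96·1.7203 = 57.1156.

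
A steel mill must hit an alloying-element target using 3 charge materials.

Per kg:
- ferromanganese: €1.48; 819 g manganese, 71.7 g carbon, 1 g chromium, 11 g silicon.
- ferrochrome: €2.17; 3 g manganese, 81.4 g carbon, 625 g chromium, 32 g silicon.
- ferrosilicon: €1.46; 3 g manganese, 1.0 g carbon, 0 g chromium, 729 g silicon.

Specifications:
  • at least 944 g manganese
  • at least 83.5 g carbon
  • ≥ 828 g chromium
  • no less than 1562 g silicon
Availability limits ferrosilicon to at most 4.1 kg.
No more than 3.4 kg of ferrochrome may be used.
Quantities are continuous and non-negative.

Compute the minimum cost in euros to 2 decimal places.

Set it up as a linear program. Let x1 = kg of ferromanganese, x2 = kg of ferrochrome, x3 = kg of ferrosilicon.
Minimise 1.48x1 + 2.17x2 + 1.46x3 with:
  819x1 + 3x2 + 3x3 ≥ 944   (manganese)
  71.7x1 + 81.4x2 + 1x3 ≥ 83.5   (carbon)
  1x1 + 625x2 ≥ 828   (chromium)
  11x1 + 32x2 + 729x3 ≥ 1562   (silicon)
  x3 ≤ 4.1
  x2 ≤ 3.4
  x1, x2, x3 ≥ 0.
All 3 inputs are positive at the optimum. There the manganese, chromium, silicon constraints are tight.
That vertex is x1 = 1.14, x2 = 1.323, x3 = 2.067.
Hence cost = 1.48·1.14 + 2.17·1.323 + 1.46·2.067 = €7.5759.

€7.58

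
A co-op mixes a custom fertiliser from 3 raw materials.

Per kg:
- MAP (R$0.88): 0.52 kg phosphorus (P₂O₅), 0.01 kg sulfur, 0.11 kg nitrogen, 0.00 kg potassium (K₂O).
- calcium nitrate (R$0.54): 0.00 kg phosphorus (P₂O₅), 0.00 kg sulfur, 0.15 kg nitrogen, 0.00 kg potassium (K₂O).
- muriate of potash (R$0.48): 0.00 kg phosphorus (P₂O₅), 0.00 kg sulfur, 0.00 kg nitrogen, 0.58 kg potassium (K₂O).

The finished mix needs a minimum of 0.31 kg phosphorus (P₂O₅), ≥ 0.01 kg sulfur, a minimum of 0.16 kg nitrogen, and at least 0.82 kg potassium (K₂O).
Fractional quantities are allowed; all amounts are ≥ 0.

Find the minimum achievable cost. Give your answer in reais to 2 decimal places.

R$1.74

Let x1 = kg of MAP, x2 = kg of calcium nitrate, x3 = kg of muriate of potash.
Minimise 0.88x1 + 0.54x2 + 0.48x3 s.t.:
  0.52x1 ≥ 0.31   (phosphorus (P₂O₅))
  0.01x1 ≥ 0.01   (sulfur)
  0.11x1 + 0.15x2 ≥ 0.16   (nitrogen)
  0.58x3 ≥ 0.82   (potassium (K₂O))
  x1, x2, x3 ≥ 0.
The optimal mix uses every input. Binding constraints: sulfur, nitrogen, potassium (K₂O).
Optimal quantities: MAP = 1 kg, calcium nitrate = 0.3333 kg, muriate of potash = 1.414 kg.
Hence cost = 0.88·1 + 0.54·0.3333 + 0.48·1.414 = R$1.7387.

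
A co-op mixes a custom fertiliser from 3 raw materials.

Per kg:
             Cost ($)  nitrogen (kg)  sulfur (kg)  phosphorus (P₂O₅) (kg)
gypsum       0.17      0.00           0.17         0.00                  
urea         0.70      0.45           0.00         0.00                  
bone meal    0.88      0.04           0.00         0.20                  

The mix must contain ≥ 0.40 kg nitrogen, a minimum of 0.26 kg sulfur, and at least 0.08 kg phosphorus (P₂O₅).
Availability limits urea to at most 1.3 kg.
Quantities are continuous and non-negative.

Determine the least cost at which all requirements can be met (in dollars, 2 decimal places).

Let x1 = kg of gypsum, x2 = kg of urea, x3 = kg of bone meal.
min 0.17x1 + 0.7x2 + 0.88x3 s.t.:
  0.45x2 + 0.04x3 ≥ 0.4   (nitrogen)
  0.17x1 ≥ 0.26   (sulfur)
  0.2x3 ≥ 0.08   (phosphorus (P₂O₅))
  x2 ≤ 1.3
  x1, x2, x3 ≥ 0.
The optimal mix uses every input. Binding constraints: nitrogen, sulfur, phosphorus (P₂O₅).
That vertex is x1 = 1.529, x2 = 0.8533, x3 = 0.4.
Objective = 0.17·1.529 + 0.7·0.8533 + 0.88·0.4 = 1.2092.

$1.21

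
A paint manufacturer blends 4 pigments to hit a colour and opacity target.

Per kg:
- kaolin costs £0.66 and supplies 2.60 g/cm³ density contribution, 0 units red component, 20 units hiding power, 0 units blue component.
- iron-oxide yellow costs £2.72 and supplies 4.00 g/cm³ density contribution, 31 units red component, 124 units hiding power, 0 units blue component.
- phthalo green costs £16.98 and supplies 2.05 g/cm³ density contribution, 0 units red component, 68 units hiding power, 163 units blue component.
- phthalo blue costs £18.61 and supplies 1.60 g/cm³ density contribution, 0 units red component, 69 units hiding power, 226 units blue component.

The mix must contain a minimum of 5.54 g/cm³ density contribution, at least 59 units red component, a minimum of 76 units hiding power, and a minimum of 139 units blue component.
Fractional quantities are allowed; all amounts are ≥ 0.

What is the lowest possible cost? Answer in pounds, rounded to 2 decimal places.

Treat it as an LP. Let x1 = kg of kaolin, x2 = kg of iron-oxide yellow, x3 = kg of phthalo green, x4 = kg of phthalo blue.
Minimize 0.66x1 + 2.72x2 + 16.98x3 + 18.61x4 subject to:
  2.6x1 + 4x2 + 2.05x3 + 1.6x4 ≥ 5.54   (density contribution)
  31x2 ≥ 59   (red component)
  20x1 + 124x2 + 68x3 + 69x4 ≥ 76   (hiding power)
  163x3 + 226x4 ≥ 139   (blue component)
  x1, x2, x3, x4 ≥ 0.
At the optimum only iron-oxide yellow, phthalo blue are positive (kaolin, phthalo green = 0). The red component and blue component requirements are met with equality.
So iron-oxide yellow = 1.903 kg, phthalo blue = 0.615 kg.
Hence cost = 2.72·1.903 + 18.61·0.615 = £16.6213.

£16.62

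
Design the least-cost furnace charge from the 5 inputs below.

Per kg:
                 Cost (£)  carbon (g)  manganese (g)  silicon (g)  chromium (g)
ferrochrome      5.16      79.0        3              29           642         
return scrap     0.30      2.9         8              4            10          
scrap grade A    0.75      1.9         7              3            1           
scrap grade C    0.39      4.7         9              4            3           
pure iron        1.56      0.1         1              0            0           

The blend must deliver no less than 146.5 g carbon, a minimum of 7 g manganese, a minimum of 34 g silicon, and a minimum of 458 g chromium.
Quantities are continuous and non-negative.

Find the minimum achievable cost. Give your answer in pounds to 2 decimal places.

£9.58

Let x1 = kg of ferrochrome, x2 = kg of return scrap, x3 = kg of scrap grade A, x4 = kg of scrap grade C, x5 = kg of pure iron.
Minimize 5.16x1 + 0.3x2 + 0.75x3 + 0.39x4 + 1.56x5 with:
  79x1 + 2.9x2 + 1.9x3 + 4.7x4 + 0.1x5 ≥ 146.5   (carbon)
  3x1 + 8x2 + 7x3 + 9x4 + 1x5 ≥ 7   (manganese)
  29x1 + 4x2 + 3x3 + 4x4 ≥ 34   (silicon)
  642x1 + 10x2 + 1x3 + 3x4 ≥ 458   (chromium)
  x1, x2, x3, x4, x5 ≥ 0.
The cheapest feasible vertex uses only ferrochrome, scrap grade C; return scrap, scrap grade A, pure iron are not used. Binding constraints: carbon and manganese.
Solving gives x1 = 1.845, x4 = 0.1629.
Hence cost = 5.16·1.845 + 0.39·0.1629 = £9.5837.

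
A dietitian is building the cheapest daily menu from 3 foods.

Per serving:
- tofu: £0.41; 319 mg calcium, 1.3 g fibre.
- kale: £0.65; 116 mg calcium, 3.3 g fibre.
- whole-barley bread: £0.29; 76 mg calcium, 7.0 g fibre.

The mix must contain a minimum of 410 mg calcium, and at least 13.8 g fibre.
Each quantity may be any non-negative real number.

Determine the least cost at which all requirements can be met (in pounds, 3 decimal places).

£0.876

Let x1 = servings of tofu, x2 = servings of kale, x3 = servings of whole-barley bread.
Minimize 0.41x1 + 0.65x2 + 0.29x3 s.t.:
  319x1 + 116x2 + 76x3 ≥ 410   (calcium)
  1.3x1 + 3.3x2 + 7x3 ≥ 13.8   (fibre)
  x1, x2, x3 ≥ 0.
At the optimum only tofu, whole-barley bread are positive (kale = 0). Binding constraints: calcium and fibre.
So tofu = 0.8533 servings, whole-barley bread = 1.813 servings.
Hence cost = 0.41·0.8533 + 0.29·1.813 = £0.87562.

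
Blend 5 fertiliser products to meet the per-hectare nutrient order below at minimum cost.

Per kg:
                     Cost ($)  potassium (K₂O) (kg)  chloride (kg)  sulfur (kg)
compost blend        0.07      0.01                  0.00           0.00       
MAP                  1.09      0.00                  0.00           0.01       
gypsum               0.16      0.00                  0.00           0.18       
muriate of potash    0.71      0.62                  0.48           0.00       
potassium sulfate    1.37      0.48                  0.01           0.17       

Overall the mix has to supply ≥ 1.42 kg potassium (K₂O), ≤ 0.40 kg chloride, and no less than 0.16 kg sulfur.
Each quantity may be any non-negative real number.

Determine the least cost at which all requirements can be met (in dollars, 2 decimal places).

This is a linear program. Let x1 = kg of compost blend, x2 = kg of MAP, x3 = kg of gypsum, x4 = kg of muriate of potash, x5 = kg of potassium sulfate.
min 0.07x1 + 1.09x2 + 0.16x3 + 0.71x4 + 1.37x5 subject to:
  0.01x1 + 0.62x4 + 0.48x5 ≥ 1.42   (potassium (K₂O))
  0.48x4 + 0.01x5 ≤ 0.4   (chloride)
  0.01x2 + 0.18x3 + 0.17x5 ≥ 0.16   (sulfur)
  x1, x2, x3, x4, x5 ≥ 0.
The optimal basis is {muriate of potash, potassium sulfate}; compost blend, MAP, gypsum drop out. Binding constraints: potassium (K₂O) and chloride.
So muriate of potash = 0.793 kg, potassium sulfate = 1.934 kg.
Hence cost = 0.71·0.793 + 1.37·1.934 = $3.2126.

$3.21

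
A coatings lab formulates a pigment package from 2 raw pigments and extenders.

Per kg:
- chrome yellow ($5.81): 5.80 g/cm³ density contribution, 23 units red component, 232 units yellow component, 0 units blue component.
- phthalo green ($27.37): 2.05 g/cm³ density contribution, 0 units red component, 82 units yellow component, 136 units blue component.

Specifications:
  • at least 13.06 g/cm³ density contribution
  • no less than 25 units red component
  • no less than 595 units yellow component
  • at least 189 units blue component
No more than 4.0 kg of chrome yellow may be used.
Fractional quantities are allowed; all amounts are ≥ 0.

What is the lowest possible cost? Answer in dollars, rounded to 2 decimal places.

This is a linear program. Let x1 = kg of chrome yellow, x2 = kg of phthalo green.
min 5.81x1 + 27.37x2 subject to:
  5.8x1 + 2.05x2 ≥ 13.06   (density contribution)
  23x1 ≥ 25   (red component)
  232x1 + 82x2 ≥ 595   (yellow component)
  136x2 ≥ 189   (blue component)
  x1 ≤ 4
  x1, x2 ≥ 0.
Both inputs are positive at the optimum. The yellow component and blue component requirements are met with equality.
Solving gives x1 = 2.0735, x2 = 1.3897.
Cost = 5.81·2.0735 + 27.37·1.3897 = 50.0831.

$50.08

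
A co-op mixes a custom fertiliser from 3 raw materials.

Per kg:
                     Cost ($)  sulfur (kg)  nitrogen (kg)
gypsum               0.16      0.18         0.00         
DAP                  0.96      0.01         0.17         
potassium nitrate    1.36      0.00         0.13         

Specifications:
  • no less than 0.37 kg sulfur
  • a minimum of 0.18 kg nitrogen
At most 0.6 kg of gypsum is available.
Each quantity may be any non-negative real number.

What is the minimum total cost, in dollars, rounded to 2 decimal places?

Treat it as an LP. Let x1 = kg of gypsum, x2 = kg of DAP, x3 = kg of potassium nitrate.
Minimize 0.16x1 + 0.96x2 + 1.36x3 s.t.:
  0.18x1 + 0.01x2 ≥ 0.37   (sulfur)
  0.17x2 + 0.13x3 ≥ 0.18   (nitrogen)
  x1 ≤ 0.6
  x1, x2, x3 ≥ 0.
The minimum-cost mix takes nothing from potassium nitrate — only gypsum, DAP. Binding constraints: sulfur and the gypsum cap.
So gypsum = 0.6 kg, DAP = 26.2 kg.
Objective = 0.16·0.6 + 0.96·26.2 = 25.2480.

$25.25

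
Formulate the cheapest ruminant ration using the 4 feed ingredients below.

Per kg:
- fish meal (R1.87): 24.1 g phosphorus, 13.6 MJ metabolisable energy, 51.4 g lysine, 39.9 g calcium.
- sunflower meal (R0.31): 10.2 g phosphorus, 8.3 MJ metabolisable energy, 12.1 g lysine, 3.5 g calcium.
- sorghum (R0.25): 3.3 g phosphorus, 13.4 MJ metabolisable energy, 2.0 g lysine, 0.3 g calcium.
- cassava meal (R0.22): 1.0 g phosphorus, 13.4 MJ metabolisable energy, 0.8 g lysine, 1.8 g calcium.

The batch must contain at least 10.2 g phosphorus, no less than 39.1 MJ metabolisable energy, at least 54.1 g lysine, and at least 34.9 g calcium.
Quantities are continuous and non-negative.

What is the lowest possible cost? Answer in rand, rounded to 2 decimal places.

R2.03

This is a linear program. Let x1 = kg of fish meal, x2 = kg of sunflower meal, x3 = kg of sorghum, x4 = kg of cassava meal.
Minimise 1.87x1 + 0.31x2 + 0.25x3 + 0.22x4 with:
  24.1x1 + 10.2x2 + 3.3x3 + 1x4 ≥ 10.2   (phosphorus)
  13.6x1 + 8.3x2 + 13.4x3 + 13.4x4 ≥ 39.1   (metabolisable energy)
  51.4x1 + 12.1x2 + 2x3 + 0.8x4 ≥ 54.1   (lysine)
  39.9x1 + 3.5x2 + 0.3x3 + 1.8x4 ≥ 34.9   (calcium)
  x1, x2, x3, x4 ≥ 0.
The cheapest feasible vertex uses only fish meal, sunflower meal, cassava meal; sorghum is not used. Binding constraints: metabolisable energy, lysine, calcium.
That vertex is x1 = 0.6868, x2 = 1.467, x4 = 1.312.
Hence cost = 1.87·0.6868 + 0.31·1.467 + 0.22·1.312 = R2.0277.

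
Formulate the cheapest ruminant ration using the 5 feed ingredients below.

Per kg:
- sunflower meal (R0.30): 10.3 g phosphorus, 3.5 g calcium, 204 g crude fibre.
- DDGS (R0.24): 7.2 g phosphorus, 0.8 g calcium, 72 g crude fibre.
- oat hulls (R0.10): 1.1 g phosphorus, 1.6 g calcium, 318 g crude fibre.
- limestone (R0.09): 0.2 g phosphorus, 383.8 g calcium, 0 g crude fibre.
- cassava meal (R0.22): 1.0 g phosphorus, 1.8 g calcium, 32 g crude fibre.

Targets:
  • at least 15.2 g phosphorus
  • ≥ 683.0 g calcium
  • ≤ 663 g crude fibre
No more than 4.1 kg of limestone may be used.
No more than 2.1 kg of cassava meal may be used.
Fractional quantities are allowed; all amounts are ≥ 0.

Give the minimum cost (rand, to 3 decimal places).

R0.591

Let x1 = kg of sunflower meal, x2 = kg of DDGS, x3 = kg of oat hulls, x4 = kg of limestone, x5 = kg of cassava meal.
Minimise 0.3x1 + 0.24x2 + 0.1x3 + 0.09x4 + 0.22x5 with:
  10.3x1 + 7.2x2 + 1.1x3 + 0.2x4 + 1x5 ≥ 15.2   (phosphorus)
  3.5x1 + 0.8x2 + 1.6x3 + 383.8x4 + 1.8x5 ≥ 683   (calcium)
  204x1 + 72x2 + 318x3 + 32x5 ≤ 663   (crude fibre)
  x4 ≤ 4.1
  x5 ≤ 2.1
  x1, x2, x3, x4, x5 ≥ 0.
The cheapest feasible vertex uses only sunflower meal, limestone; DDGS, oat hulls, cassava meal are not used. Binding constraints: phosphorus and calcium.
Solving gives x1 = 1.441, x4 = 1.766.
Total cost: 0.3·1.441 + 0.09·1.766 = 0.59124.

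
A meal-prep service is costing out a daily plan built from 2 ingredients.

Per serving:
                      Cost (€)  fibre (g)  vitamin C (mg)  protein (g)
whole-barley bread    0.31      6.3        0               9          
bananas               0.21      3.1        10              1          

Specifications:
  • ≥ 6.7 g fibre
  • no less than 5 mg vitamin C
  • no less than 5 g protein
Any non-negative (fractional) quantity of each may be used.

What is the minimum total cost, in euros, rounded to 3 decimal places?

€0.358

Let x1 = servings of whole-barley bread, x2 = servings of bananas.
min 0.31x1 + 0.21x2 with:
  6.3x1 + 3.1x2 ≥ 6.7   (fibre)
  10x2 ≥ 5   (vitamin C)
  9x1 + 1x2 ≥ 5   (protein)
  x1, x2 ≥ 0.
Both inputs are positive at the optimum. There the fibre and vitamin C constraints are tight.
Optimal quantities: whole-barley bread = 0.8175 servings, bananas = 0.5 servings.
Cost = 0.31·0.8175 + 0.21·0.5 = 0.35843.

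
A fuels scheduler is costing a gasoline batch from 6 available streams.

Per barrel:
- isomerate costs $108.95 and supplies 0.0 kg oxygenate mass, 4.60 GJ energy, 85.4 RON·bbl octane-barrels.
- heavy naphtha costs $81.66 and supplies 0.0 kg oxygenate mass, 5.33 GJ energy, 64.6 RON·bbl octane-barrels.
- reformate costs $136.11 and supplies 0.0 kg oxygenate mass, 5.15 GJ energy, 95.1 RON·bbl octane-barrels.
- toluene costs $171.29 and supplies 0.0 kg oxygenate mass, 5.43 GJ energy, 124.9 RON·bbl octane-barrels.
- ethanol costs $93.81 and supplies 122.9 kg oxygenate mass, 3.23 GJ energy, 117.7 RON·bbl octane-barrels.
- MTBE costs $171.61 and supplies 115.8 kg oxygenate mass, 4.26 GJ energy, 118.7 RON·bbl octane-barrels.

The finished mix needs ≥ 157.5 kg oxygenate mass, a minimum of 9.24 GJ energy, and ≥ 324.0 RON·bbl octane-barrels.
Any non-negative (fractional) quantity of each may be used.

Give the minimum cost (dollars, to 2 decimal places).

Treat it as an LP. Let x1 = barrels of isomerate, x2 = barrels of heavy naphtha, x3 = barrels of reformate, x4 = barrels of toluene, x5 = barrels of ethanol, x6 = barrels of MTBE.
min 108.95x1 + 81.66x2 + 136.11x3 + 171.29x4 + 93.81x5 + 171.61x6 subject to:
  122.9x5 + 115.8x6 ≥ 157.5   (oxygenate mass)
  4.6x1 + 5.33x2 + 5.15x3 + 5.43x4 + 3.23x5 + 4.26x6 ≥ 9.24   (energy)
  85.4x1 + 64.6x2 + 95.1x3 + 124.9x4 + 117.7x5 + 118.7x6 ≥ 324   (octane-barrels)
  x1, x2, x3, x4, x5, x6 ≥ 0.
At the optimum only heavy naphtha, ethanol are positive (isomerate, reformate, toluene, MTBE = 0). The energy and octane-barrels requirements are met with equality.
Solving gives x2 = 0.097993, x5 = 2.69898.
Total cost: 81.66·0.097993 + 93.81·2.69898 = 261.1934.

$261.19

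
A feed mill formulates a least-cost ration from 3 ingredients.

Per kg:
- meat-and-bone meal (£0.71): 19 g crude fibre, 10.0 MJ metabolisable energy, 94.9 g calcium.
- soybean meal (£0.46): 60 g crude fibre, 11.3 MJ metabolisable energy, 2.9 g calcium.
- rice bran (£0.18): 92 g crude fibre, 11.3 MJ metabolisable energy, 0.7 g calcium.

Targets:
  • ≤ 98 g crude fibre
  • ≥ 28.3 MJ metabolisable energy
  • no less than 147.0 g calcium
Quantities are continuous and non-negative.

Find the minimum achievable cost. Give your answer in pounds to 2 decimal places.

Let x1 = kg of meat-and-bone meal, x2 = kg of soybean meal, x3 = kg of rice bran.
min 0.71x1 + 0.46x2 + 0.18x3 subject to:
  19x1 + 60x2 + 92x3 ≤ 98   (crude fibre)
  10x1 + 11.3x2 + 11.3x3 ≥ 28.3   (metabolisable energy)
  94.9x1 + 2.9x2 + 0.7x3 ≥ 147   (calcium)
  x1, x2, x3 ≥ 0.
The optimal basis is {meat-and-bone meal, soybean meal}; rice bran drops out. Binding constraints: crude fibre and metabolisable energy.
That vertex is x1 = 1.533, x2 = 1.148.
Hence cost = 0.71·1.533 + 0.46·1.148 = £1.6165.

£1.62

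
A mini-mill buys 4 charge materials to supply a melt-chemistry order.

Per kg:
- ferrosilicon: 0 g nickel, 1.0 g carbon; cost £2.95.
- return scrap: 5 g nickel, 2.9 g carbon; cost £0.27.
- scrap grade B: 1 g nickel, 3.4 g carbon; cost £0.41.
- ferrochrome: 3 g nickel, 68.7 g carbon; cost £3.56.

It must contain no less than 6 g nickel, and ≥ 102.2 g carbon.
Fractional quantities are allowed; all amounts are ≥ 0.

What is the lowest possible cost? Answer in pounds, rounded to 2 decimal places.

Set it up as a linear program. Let x1 = kg of ferrosilicon, x2 = kg of return scrap, x3 = kg of scrap grade B, x4 = kg of ferrochrome.
min 2.95x1 + 0.27x2 + 0.41x3 + 3.56x4 s.t.:
  5x2 + 1x3 + 3x4 ≥ 6   (nickel)
  1x1 + 2.9x2 + 3.4x3 + 68.7x4 ≥ 102.2   (carbon)
  x1, x2, x3, x4 ≥ 0.
At the optimum only return scrap, ferrochrome are positive (ferrosilicon, scrap grade B = 0). There the nickel and carbon constraints are tight.
Solving gives x2 = 0.3154, x4 = 1.474.
Cost = 0.27·0.3154 + 3.56·1.474 = 5.3326.

£5.33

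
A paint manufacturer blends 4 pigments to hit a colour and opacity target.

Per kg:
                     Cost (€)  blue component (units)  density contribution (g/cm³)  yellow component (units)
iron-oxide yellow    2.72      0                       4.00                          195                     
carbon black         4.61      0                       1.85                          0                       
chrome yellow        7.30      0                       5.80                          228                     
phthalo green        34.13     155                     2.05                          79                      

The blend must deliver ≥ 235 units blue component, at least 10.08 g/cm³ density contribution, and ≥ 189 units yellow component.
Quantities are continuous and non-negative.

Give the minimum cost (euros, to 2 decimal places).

€56.49

Let x1 = kg of iron-oxide yellow, x2 = kg of carbon black, x3 = kg of chrome yellow, x4 = kg of phthalo green.
Minimise 2.72x1 + 4.61x2 + 7.3x3 + 34.13x4 with:
  155x4 ≥ 235   (blue component)
  4x1 + 1.85x2 + 5.8x3 + 2.05x4 ≥ 10.08   (density contribution)
  195x1 + 228x3 + 79x4 ≥ 189   (yellow component)
  x1, x2, x3, x4 ≥ 0.
The optimal basis is {iron-oxide yellow, phthalo green}; carbon black, chrome yellow drop out. Binding constraints: blue component and density contribution.
So iron-oxide yellow = 1.743 kg, phthalo green = 1.5161 kg.
Objective = 2.72·1.743 + 34.13·1.5161 = 56.4855.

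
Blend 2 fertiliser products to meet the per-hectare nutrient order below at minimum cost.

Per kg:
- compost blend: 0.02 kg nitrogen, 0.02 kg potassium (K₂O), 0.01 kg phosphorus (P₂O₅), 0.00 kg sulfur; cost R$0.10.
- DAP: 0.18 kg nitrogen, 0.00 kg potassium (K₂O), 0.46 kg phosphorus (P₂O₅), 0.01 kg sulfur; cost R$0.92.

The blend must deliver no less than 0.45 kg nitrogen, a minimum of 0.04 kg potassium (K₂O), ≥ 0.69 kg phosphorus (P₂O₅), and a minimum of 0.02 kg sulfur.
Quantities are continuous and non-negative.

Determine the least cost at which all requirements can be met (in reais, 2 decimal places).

R$2.29

Treat it as an LP. Let x1 = kg of compost blend, x2 = kg of DAP.
Minimize 0.1x1 + 0.92x2 with:
  0.02x1 + 0.18x2 ≥ 0.45   (nitrogen)
  0.02x1 ≥ 0.04   (potassium (K₂O))
  0.01x1 + 0.46x2 ≥ 0.69   (phosphorus (P₂O₅))
  0.01x2 ≥ 0.02   (sulfur)
  x1, x2 ≥ 0.
Both inputs are positive at the optimum. The nitrogen and sulfur requirements are met with equality.
So compost blend = 4.5 kg, DAP = 2 kg.
Objective = 0.1·4.5 + 0.92·2 = 2.2900.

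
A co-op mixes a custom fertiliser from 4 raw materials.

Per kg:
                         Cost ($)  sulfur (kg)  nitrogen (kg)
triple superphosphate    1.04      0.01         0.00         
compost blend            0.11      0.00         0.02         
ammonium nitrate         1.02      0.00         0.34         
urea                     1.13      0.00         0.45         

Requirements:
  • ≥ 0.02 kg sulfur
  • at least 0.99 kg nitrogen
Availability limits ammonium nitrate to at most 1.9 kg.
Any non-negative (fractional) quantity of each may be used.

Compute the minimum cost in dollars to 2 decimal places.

$4.57

Set it up as a linear program. Let x1 = kg of triple superphosphate, x2 = kg of compost blend, x3 = kg of ammonium nitrate, x4 = kg of urea.
Minimize 1.04x1 + 0.11x2 + 1.02x3 + 1.13x4 subject to:
  0.01x1 ≥ 0.02   (sulfur)
  0.02x2 + 0.34x3 + 0.45x4 ≥ 0.99   (nitrogen)
  x3 ≤ 1.9
  x1, x2, x3, x4 ≥ 0.
At the optimum only triple superphosphate, urea are positive (compost blend, ammonium nitrate = 0). There the sulfur and nitrogen constraints are tight.
Solving gives x1 = 2, x4 = 2.2.
Objective = 1.04·2 + 1.13·2.2 = 4.5660.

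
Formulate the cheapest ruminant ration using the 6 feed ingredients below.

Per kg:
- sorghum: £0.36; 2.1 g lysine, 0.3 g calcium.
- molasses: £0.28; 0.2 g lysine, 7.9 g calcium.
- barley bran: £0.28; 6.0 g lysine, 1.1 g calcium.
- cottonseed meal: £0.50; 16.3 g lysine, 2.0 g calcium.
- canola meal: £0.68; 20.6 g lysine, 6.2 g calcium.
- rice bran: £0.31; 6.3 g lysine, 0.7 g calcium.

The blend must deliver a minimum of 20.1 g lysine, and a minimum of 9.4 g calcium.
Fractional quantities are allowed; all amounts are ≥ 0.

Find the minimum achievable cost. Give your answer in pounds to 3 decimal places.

£0.780

Let x1 = kg of sorghum, x2 = kg of molasses, x3 = kg of barley bran, x4 = kg of cottonseed meal, x5 = kg of canola meal, x6 = kg of rice bran.
Minimise 0.36x1 + 0.28x2 + 0.28x3 + 0.5x4 + 0.68x5 + 0.31x6 s.t.:
  2.1x1 + 0.2x2 + 6x3 + 16.3x4 + 20.6x5 + 6.3x6 ≥ 20.1   (lysine)
  0.3x1 + 7.9x2 + 1.1x3 + 2x4 + 6.2x5 + 0.7x6 ≥ 9.4   (calcium)
  x1, x2, x3, x4, x5, x6 ≥ 0.
At the optimum only molasses, canola meal are positive (sorghum, barley bran, cottonseed meal, rice bran = 0). There the lysine and calcium constraints are tight.
That vertex is x2 = 0.4274, x5 = 0.9716.
Cost = 0.28·0.4274 + 0.68·0.9716 = 0.78036.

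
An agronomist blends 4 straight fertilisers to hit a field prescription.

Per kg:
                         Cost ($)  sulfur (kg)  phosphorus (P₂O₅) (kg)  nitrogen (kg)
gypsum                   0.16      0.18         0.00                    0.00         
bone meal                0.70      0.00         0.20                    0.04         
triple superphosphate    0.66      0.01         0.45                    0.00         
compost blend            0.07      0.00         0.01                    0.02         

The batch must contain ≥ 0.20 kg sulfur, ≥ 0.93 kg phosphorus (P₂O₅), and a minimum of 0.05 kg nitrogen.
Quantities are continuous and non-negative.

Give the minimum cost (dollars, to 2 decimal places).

Treat it as an LP. Let x1 = kg of gypsum, x2 = kg of bone meal, x3 = kg of triple superphosphate, x4 = kg of compost blend.
Minimize 0.16x1 + 0.7x2 + 0.66x3 + 0.07x4 subject to:
  0.18x1 + 0.01x3 ≥ 0.2   (sulfur)
  0.2x2 + 0.45x3 + 0.01x4 ≥ 0.93   (phosphorus (P₂O₅))
  0.04x2 + 0.02x4 ≥ 0.05   (nitrogen)
  x1, x2, x3, x4 ≥ 0.
At the optimum only gypsum, triple superphosphate, compost blend are positive (bone meal = 0). The sulfur, phosphorus (P₂O₅), nitrogen requirements are met with equality.
That vertex is x1 = 0.9994, x3 = 2.011, x4 = 2.5.
Cost = 0.16·0.9994 + 0.66·2.011 + 0.07·2.5 = 1.6622.

$1.66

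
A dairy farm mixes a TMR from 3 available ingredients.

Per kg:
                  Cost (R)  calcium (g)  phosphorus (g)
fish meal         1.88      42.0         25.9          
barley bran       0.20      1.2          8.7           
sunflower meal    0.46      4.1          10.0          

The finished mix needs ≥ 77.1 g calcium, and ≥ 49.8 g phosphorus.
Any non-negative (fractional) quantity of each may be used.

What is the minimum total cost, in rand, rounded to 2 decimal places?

R3.49

Treat it as an LP. Let x1 = kg of fish meal, x2 = kg of barley bran, x3 = kg of sunflower meal.
min 1.88x1 + 0.2x2 + 0.46x3 s.t.:
  42x1 + 1.2x2 + 4.1x3 ≥ 77.1   (calcium)
  25.9x1 + 8.7x2 + 10x3 ≥ 49.8   (phosphorus)
  x1, x2, x3 ≥ 0.
The minimum-cost mix takes nothing from sunflower meal — only fish meal, barley bran. Binding constraints: calcium and phosphorus.
Solving gives x1 = 1.828, x2 = 0.2833.
Hence cost = 1.88·1.828 + 0.2·0.2833 = R3.4933.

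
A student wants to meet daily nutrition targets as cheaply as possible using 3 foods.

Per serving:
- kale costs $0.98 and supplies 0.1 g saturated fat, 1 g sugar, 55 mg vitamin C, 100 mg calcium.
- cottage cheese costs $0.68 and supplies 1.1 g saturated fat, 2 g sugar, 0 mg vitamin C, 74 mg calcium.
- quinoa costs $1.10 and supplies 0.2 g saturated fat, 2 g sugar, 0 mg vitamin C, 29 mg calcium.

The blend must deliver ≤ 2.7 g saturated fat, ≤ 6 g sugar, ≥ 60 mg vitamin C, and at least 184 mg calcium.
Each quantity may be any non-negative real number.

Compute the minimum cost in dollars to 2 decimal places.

Set it up as a linear program. Let x1 = servings of kale, x2 = servings of cottage cheese, x3 = servings of quinoa.
Minimize 0.98x1 + 0.68x2 + 1.1x3 with:
  0.1x1 + 1.1x2 + 0.2x3 ≤ 2.7   (saturated fat)
  1x1 + 2x2 + 2x3 ≤ 6   (sugar)
  55x1 ≥ 60   (vitamin C)
  100x1 + 74x2 + 29x3 ≥ 184   (calcium)
  x1, x2, x3 ≥ 0.
The minimum-cost mix takes nothing from quinoa — only kale, cottage cheese. There the vitamin C and calcium constraints are tight.
Optimal quantities: kale = 1.091 servings, cottage cheese = 1.012 servings.
Objective = 0.98·1.091 + 0.68·1.012 = 1.7573.

$1.76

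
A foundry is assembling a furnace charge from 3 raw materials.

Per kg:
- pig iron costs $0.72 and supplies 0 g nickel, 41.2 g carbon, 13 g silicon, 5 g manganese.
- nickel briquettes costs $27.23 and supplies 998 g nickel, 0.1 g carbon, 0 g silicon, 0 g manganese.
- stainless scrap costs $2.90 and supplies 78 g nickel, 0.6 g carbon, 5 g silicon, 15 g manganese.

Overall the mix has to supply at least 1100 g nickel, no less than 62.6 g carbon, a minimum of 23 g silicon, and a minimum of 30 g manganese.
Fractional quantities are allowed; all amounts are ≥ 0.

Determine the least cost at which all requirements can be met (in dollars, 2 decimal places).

Let x1 = kg of pig iron, x2 = kg of nickel briquettes, x3 = kg of stainless scrap.
Minimise 0.72x1 + 27.23x2 + 2.9x3 s.t.:
  998x2 + 78x3 ≥ 1100   (nickel)
  41.2x1 + 0.1x2 + 0.6x3 ≥ 62.6   (carbon)
  13x1 + 5x3 ≥ 23   (silicon)
  5x1 + 15x3 ≥ 30   (manganese)
  x1, x2, x3 ≥ 0.
All 3 inputs are positive at the optimum. There the nickel, carbon, manganese constraints are tight.
So pig iron = 1.495 kg, nickel briquettes = 0.9848 kg, stainless scrap = 1.502 kg.
Cost = 0.72·1.495 + 27.23·0.9848 + 2.9·1.502 = 32.2483.

$32.25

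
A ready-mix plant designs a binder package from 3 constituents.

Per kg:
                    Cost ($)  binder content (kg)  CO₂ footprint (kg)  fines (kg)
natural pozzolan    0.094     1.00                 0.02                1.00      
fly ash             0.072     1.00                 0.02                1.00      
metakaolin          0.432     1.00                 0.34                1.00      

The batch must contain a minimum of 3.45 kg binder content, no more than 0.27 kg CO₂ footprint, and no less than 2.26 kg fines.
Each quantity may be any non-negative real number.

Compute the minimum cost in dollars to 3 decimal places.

$0.248

Let x1 = kg of natural pozzolan, x2 = kg of fly ash, x3 = kg of metakaolin.
Minimise 0.094x1 + 0.072x2 + 0.432x3 subject to:
  1x1 + 1x2 + 1x3 ≥ 3.45   (binder content)
  0.02x1 + 0.02x2 + 0.34x3 ≤ 0.27   (CO₂ footprint)
  1x1 + 1x2 + 1x3 ≥ 2.26   (fines)
  x1, x2, x3 ≥ 0.
The optimal basis is {fly ash}; natural pozzolan, metakaolin drop out. There the binder content constraint is tight.
Optimal quantities: fly ash = 3.45 kg.
Objective = 0.072·3.45 = 0.24840.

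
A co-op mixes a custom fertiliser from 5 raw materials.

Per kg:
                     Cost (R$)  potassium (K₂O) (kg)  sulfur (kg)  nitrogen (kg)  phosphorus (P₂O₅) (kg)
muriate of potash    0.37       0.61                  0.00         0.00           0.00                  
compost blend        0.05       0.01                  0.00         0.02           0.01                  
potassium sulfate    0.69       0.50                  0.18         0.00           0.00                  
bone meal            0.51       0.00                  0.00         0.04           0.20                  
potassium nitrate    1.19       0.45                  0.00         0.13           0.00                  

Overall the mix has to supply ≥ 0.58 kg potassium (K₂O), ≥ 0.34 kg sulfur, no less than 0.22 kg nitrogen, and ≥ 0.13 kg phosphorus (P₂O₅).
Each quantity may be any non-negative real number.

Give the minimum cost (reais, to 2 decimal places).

Let x1 = kg of muriate of potash, x2 = kg of compost blend, x3 = kg of potassium sulfate, x4 = kg of bone meal, x5 = kg of potassium nitrate.
Minimize 0.37x1 + 0.05x2 + 0.69x3 + 0.51x4 + 1.19x5 with:
  0.61x1 + 0.01x2 + 0.5x3 + 0.45x5 ≥ 0.58   (potassium (K₂O))
  0.18x3 ≥ 0.34   (sulfur)
  0.02x2 + 0.04x4 + 0.13x5 ≥ 0.22   (nitrogen)
  0.01x2 + 0.2x4 ≥ 0.13   (phosphorus (P₂O₅))
  x1, x2, x3, x4, x5 ≥ 0.
The cheapest feasible vertex uses only compost blend, potassium sulfate, bone meal; muriate of potash, potassium nitrate are not used. The sulfur, nitrogen, phosphorus (P₂O₅) requirements are met with equality.
That vertex is x2 = 10.78, x3 = 1.889, x4 = 0.1111.
Total cost: 0.05·10.78 + 0.69·1.889 + 0.51·0.1111 = 1.8991.

R$1.90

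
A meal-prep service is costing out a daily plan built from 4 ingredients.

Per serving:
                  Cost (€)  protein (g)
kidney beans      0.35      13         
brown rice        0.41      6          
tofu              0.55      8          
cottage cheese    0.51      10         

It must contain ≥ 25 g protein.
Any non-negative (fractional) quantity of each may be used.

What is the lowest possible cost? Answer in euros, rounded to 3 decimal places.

€0.673

Let x1 = servings of kidney beans, x2 = servings of brown rice, x3 = servings of tofu, x4 = servings of cottage cheese.
Minimise 0.35x1 + 0.41x2 + 0.55x3 + 0.51x4 s.t.:
  13x1 + 6x2 + 8x3 + 10x4 ≥ 25   (protein)
  x1, x2, x3, x4 ≥ 0.
At the optimum only kidney beans is positive (brown rice, tofu, cottage cheese = 0). There the protein constraint is tight.
So kidney beans = 1.923 servings.
Objective = 0.35·1.923 = 0.67305.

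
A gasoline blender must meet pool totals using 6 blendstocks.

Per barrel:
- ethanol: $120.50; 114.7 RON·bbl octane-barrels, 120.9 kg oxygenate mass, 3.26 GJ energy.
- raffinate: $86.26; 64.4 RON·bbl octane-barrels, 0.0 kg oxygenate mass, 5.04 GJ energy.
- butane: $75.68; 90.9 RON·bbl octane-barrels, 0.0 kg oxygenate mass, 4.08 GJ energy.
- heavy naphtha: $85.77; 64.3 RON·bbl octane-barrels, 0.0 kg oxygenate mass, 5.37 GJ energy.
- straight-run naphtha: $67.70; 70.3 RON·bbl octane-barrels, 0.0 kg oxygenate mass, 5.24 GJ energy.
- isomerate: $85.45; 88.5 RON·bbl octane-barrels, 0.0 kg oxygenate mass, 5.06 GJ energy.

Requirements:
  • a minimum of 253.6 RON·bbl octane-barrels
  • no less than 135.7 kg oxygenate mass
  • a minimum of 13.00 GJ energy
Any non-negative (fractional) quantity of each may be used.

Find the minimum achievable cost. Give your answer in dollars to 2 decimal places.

Treat it as an LP. Let x1 = barrels of ethanol, x2 = barrels of raffinate, x3 = barrels of butane, x4 = barrels of heavy naphtha, x5 = barrels of straight-run naphtha, x6 = barrels of isomerate.
Minimize 120.5x1 + 86.26x2 + 75.68x3 + 85.77x4 + 67.7x5 + 85.45x6 with:
  114.7x1 + 64.4x2 + 90.9x3 + 64.3x4 + 70.3x5 + 88.5x6 ≥ 253.6   (octane-barrels)
  120.9x1 ≥ 135.7   (oxygenate mass)
  3.26x1 + 5.04x2 + 4.08x3 + 5.37x4 + 5.24x5 + 5.06x6 ≥ 13   (energy)
  x1, x2, x3, x4, x5, x6 ≥ 0.
The cheapest feasible vertex uses only ethanol, straight-run naphtha; raffinate, butane, heavy naphtha, isomerate are not used. The oxygenate mass and energy requirements are met with equality.
Optimal quantities: ethanol = 1.1224 barrels, straight-run naphtha = 1.7826 barrels.
Objective = 120.5·1.1224 + 67.7·1.7826 = 255.9312.

$255.93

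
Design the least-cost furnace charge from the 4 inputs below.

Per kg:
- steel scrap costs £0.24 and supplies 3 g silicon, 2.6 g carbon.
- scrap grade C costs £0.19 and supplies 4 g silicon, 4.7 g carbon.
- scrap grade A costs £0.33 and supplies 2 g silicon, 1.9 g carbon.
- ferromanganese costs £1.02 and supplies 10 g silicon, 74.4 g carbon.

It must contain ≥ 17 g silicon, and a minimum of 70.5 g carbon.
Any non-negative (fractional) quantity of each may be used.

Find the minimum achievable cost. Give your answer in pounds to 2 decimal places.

Set it up as a linear program. Let x1 = kg of steel scrap, x2 = kg of scrap grade C, x3 = kg of scrap grade A, x4 = kg of ferromanganese.
Minimize 0.24x1 + 0.19x2 + 0.33x3 + 1.02x4 s.t.:
  3x1 + 4x2 + 2x3 + 10x4 ≥ 17   (silicon)
  2.6x1 + 4.7x2 + 1.9x3 + 74.4x4 ≥ 70.5   (carbon)
  x1, x2, x3, x4 ≥ 0.
The minimum-cost mix takes nothing from steel scrap, scrap grade A — only scrap grade C, ferromanganese. The silicon and carbon requirements are met with equality.
Solving gives x2 = 2.234, x4 = 0.8065.
Objective = 0.19·2.234 + 1.02·0.8065 = 1.2471.

£1.25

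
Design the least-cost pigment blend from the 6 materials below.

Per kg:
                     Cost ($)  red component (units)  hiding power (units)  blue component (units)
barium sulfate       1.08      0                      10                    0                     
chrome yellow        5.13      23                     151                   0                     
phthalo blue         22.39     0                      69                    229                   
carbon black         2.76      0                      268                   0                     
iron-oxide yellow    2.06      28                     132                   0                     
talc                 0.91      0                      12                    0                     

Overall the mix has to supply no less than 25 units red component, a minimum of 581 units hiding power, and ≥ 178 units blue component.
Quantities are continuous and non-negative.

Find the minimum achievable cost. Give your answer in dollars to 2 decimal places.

Set it up as a linear program. Let x1 = kg of barium sulfate, x2 = kg of chrome yellow, x3 = kg of phthalo blue, x4 = kg of carbon black, x5 = kg of iron-oxide yellow, x6 = kg of talc.
Minimize 1.08x1 + 5.13x2 + 22.39x3 + 2.76x4 + 2.06x5 + 0.91x6 with:
  23x2 + 28x5 ≥ 25   (red component)
  10x1 + 151x2 + 69x3 + 268x4 + 132x5 + 12x6 ≥ 581   (hiding power)
  229x3 ≥ 178   (blue component)
  x1, x2, x3, x4, x5, x6 ≥ 0.
The minimum-cost mix takes nothing from barium sulfate, chrome yellow, talc — only phthalo blue, carbon black, iron-oxide yellow. The red component, hiding power, blue component requirements are met with equality.
That vertex is x3 = 0.7773, x4 = 1.528, x5 = 0.8929.
Cost = 22.39·0.7773 + 2.76·1.528 + 2.06·0.8929 = 23.4604.

$23.46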